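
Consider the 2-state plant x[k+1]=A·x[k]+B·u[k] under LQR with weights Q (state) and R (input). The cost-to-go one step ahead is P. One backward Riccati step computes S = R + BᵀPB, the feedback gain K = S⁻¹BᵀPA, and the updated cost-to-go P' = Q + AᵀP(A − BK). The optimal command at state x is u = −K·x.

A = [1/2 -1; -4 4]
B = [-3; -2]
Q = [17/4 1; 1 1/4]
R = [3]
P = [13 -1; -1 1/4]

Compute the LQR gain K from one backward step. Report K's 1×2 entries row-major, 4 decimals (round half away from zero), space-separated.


-0.2615 0.4312

BᵀP = [-37.0000 2.5000]
S = R + BᵀPB = [3] + [106.0000] = [109.0000]
BᵀPA = [-28.5000 47.0000]
K = S⁻¹·BᵀPA = [-0.2615 0.4312]
A−BK = [-0.2844 0.2936; -4.5229 4.8624]
AᵀP(A−BK) = [3.7982 -4.2110; -4.2110 4.7339]
P' = Q + AᵀP(A−BK) = [8.0482 -3.2110; -3.2110 4.9839]
tr(P') = 13.0321


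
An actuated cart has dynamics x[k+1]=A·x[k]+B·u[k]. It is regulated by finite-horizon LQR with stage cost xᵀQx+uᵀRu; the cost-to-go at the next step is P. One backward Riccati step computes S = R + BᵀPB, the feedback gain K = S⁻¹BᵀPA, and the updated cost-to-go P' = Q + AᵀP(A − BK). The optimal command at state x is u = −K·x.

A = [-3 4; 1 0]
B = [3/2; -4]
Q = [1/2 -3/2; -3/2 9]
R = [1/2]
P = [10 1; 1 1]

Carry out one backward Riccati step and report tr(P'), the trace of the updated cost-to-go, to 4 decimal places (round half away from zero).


136.1204

BᵀP = [11.0000 -2.5000]
S = R + BᵀPB = [1/2] + [26.5000] = [27.0000]
BᵀPA = [-35.5000 44.0000]
K = S⁻¹·BᵀPA = [-1.3148 1.6296]
A−BK = [-1.0278 1.5556; -4.2593 6.5185]
AᵀP(A−BK) = [38.3241 -58.1481; -58.1481 88.2963]
P' = Q + AᵀP(A−BK) = [38.8241 -59.6481; -59.6481 97.2963]
tr(P') = 136.1204


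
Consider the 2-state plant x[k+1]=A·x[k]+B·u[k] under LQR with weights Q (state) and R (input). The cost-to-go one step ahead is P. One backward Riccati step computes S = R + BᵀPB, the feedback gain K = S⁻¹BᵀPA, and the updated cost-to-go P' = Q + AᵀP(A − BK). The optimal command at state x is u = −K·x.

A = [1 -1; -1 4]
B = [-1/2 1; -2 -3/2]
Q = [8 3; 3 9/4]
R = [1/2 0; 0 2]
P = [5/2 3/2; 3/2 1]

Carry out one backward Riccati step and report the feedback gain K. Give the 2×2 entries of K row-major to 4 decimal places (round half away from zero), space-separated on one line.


-0.1831 -0.8332 0.1009 -0.1574

BᵀP = [-4.2500 -2.7500; 0.2500 0.0000]
S = R + BᵀPB = [1/2 0; 0 2] + [7.6250 -0.1250; -0.1250 0.2500] = [8.1250 -0.1250; -0.1250 2.2500]
BᵀPA = [-1.5000 -6.7500; 0.2500 -0.2500]
K = S⁻¹·BᵀPA = [-0.1831 -0.8332; 0.1009 -0.1574]
A−BK = [0.8075 -1.2592; -1.2147 2.0975]
AᵀP(A−BK) = [0.2002 -0.2104; -0.2104 0.8366]
P' = Q + AᵀP(A−BK) = [8.2002 2.7896; 2.7896 3.0866]
tr(P') = 11.2868


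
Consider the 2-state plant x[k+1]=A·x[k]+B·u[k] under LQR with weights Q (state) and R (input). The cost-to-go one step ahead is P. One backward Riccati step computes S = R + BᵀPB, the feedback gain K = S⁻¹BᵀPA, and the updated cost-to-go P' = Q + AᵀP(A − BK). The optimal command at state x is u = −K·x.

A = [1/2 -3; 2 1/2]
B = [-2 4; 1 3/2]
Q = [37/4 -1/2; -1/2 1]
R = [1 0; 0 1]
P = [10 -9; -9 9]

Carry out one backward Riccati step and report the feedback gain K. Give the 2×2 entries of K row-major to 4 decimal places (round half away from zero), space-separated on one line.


0.8281 0.8511 0.4201 -0.3617

BᵀP = [-29.0000 27.0000; 26.5000 -22.5000]
S = R + BᵀPB = [1 0; 0 1] + [85.0000 -75.5000; -75.5000 72.2500] = [86.0000 -75.5000; -75.5000 73.2500]
BᵀPA = [39.5000 100.5000; -31.7500 -90.7500]
K = S⁻¹·BᵀPA = [0.8281 0.8511; 0.4201 -0.3617]
A−BK = [0.4758 0.1489; 0.5417 0.1915]
AᵀP(A−BK) = [1.1278 0.6489; 0.6489 0.8936]
P' = Q + AᵀP(A−BK) = [10.3778 0.1489; 0.1489 1.8936]
tr(P') = 12.2714


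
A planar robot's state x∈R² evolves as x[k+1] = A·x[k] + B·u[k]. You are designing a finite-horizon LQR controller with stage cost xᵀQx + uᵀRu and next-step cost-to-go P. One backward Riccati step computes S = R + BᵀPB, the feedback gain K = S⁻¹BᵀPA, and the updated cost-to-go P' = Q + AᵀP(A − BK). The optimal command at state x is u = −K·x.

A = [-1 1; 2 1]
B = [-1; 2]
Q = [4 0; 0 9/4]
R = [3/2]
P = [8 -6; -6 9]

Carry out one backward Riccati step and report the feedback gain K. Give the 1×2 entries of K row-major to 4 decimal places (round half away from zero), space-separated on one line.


BᵀP = [-20.0000 24.0000]
S = R + BᵀPB = [3/2] + [68.0000] = [69.5000]
BᵀPA = [68.0000 4.0000]
K = S⁻¹·BᵀPA = [0.9784 0.0576]
A−BK = [-0.0216 1.0576; 0.0432 0.8849]
AᵀP(A−BK) = [1.4676 0.0863; 0.0863 4.7698]
P' = Q + AᵀP(A−BK) = [5.4676 0.0863; 0.0863 7.0198]
tr(P') = 12.4874

0.9784 0.0576


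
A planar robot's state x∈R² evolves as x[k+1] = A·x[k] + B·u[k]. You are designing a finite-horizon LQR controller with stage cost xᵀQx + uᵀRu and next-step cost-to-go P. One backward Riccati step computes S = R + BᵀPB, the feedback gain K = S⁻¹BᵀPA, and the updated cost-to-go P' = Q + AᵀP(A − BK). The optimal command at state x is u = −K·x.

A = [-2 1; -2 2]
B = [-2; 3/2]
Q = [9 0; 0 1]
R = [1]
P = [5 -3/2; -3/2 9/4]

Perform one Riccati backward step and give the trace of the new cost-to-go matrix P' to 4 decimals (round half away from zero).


BᵀP = [-12.2500 6.3750]
S = R + BᵀPB = [1] + [34.0625] = [35.0625]
BᵀPA = [11.7500 0.5000]
K = S⁻¹·BᵀPA = [0.3351 0.0143]
A−BK = [-1.3298 1.0285; -2.5027 1.9786]
AᵀP(A−BK) = [13.0624 -10.1676; -10.1676 7.9929]
P' = Q + AᵀP(A−BK) = [22.0624 -10.1676; -10.1676 8.9929]
tr(P') = 31.0553

31.0553


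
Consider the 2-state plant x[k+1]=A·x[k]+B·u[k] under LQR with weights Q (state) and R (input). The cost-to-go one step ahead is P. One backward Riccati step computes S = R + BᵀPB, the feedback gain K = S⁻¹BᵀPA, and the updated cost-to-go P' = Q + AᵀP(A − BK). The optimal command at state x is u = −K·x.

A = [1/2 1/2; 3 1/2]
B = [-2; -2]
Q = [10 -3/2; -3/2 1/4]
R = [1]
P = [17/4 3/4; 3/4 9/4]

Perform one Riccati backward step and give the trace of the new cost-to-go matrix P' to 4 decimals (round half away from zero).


BᵀP = [-10.0000 -6.0000]
S = R + BᵀPB = [1] + [32.0000] = [33.0000]
BᵀPA = [-23.0000 -8.0000]
K = S⁻¹·BᵀPA = [-0.6970 -0.2424]
A−BK = [-0.8939 0.0152; 1.6061 0.0152]
AᵀP(A−BK) = [7.5322 0.1742; 0.1742 0.0606]
P' = Q + AᵀP(A−BK) = [17.5322 -1.3258; -1.3258 0.3106]
tr(P') = 17.8428

17.8428


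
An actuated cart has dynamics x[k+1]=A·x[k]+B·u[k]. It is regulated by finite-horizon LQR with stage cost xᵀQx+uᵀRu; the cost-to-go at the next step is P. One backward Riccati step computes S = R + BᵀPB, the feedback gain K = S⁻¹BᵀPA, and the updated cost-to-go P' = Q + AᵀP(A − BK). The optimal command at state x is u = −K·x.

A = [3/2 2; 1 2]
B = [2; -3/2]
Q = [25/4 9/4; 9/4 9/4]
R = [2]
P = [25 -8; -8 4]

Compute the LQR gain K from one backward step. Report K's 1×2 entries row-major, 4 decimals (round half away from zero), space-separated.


0.4465 0.5031

BᵀP = [62.0000 -22.0000]
S = R + BᵀPB = [2] + [157.0000] = [159.0000]
BᵀPA = [71.0000 80.0000]
K = S⁻¹·BᵀPA = [0.4465 0.5031]
A−BK = [0.6069 0.9937; 1.6698 2.7547]
AᵀP(A−BK) = [4.5456 7.2767; 7.2767 11.7484]
P' = Q + AᵀP(A−BK) = [10.7956 9.5267; 9.5267 13.9984]
tr(P') = 24.7940


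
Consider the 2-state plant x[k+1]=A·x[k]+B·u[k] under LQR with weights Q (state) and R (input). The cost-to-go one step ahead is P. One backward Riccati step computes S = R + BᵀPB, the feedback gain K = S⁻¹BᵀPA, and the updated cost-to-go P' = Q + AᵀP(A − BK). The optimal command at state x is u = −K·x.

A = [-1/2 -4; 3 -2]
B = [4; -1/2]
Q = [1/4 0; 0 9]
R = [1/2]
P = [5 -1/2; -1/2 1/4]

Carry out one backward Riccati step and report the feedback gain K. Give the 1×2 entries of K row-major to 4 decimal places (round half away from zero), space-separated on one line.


-0.1998 -0.9296

BᵀP = [20.2500 -2.1250]
S = R + BᵀPB = [1/2] + [82.0625] = [82.5625]
BᵀPA = [-16.5000 -76.7500]
K = S⁻¹·BᵀPA = [-0.1998 -0.9296]
A−BK = [0.2994 -0.2816; 2.9001 -2.4648]
AᵀP(A−BK) = [1.7025 -1.3384; -1.3384 1.6533]
P' = Q + AᵀP(A−BK) = [1.9525 -1.3384; -1.3384 10.6533]
tr(P') = 12.6058


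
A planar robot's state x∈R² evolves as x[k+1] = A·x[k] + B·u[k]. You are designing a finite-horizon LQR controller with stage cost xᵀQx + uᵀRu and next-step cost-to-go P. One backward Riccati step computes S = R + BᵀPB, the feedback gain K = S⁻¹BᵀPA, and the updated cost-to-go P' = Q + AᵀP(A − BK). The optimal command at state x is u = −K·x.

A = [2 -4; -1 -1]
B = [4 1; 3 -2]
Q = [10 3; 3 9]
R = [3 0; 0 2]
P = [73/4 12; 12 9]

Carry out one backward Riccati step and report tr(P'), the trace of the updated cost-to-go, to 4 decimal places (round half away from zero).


22.8703

BᵀP = [109.0000 75.0000; -5.7500 -6.0000]
S = R + BᵀPB = [3 0; 0 2] + [661.0000 -41.0000; -41.0000 6.2500] = [664.0000 -41.0000; -41.0000 8.2500]
BᵀPA = [143.0000 -511.0000; -5.5000 29.0000]
K = S⁻¹·BᵀPA = [0.2513 -0.7971; 0.5823 -0.4464]
A−BK = [0.4124 -0.3650; -0.5893 0.4986]
AᵀP(A−BK) = [1.2644 -1.4639; -1.4639 2.6059]
P' = Q + AᵀP(A−BK) = [11.2644 1.5361; 1.5361 11.6059]
tr(P') = 22.8703


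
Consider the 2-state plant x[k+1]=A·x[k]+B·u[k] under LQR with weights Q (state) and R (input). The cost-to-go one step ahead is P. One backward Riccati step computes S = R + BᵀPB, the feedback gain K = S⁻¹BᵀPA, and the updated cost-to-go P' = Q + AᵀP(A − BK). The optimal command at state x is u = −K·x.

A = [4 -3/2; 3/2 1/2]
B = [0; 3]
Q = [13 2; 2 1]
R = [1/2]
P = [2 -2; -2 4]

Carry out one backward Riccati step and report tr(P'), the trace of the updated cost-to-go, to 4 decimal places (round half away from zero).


32.3493

BᵀP = [-6.0000 12.0000]
S = R + BᵀPB = [1/2] + [36.0000] = [36.5000]
BᵀPA = [-6.0000 15.0000]
K = S⁻¹·BᵀPA = [-0.1644 0.4110]
A−BK = [4.0000 -1.5000; 1.9932 -0.7329]
AᵀP(A−BK) = [16.0137 -6.0342; -6.0342 2.3356]
P' = Q + AᵀP(A−BK) = [29.0137 -4.0342; -4.0342 3.3356]
tr(P') = 32.3493


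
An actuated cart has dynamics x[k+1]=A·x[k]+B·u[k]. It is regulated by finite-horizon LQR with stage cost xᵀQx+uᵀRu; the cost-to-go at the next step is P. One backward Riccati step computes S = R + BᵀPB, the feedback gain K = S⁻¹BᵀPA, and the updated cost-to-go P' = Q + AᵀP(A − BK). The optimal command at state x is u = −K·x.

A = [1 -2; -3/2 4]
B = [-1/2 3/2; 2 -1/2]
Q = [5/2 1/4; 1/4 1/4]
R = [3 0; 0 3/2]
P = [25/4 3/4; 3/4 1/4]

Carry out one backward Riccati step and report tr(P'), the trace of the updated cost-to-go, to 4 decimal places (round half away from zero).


BᵀP = [-1.6250 0.1250; 9.0000 1.0000]
S = R + BᵀPB = [3 0; 0 3/2] + [1.0625 -2.5000; -2.5000 13.0000] = [4.0625 -2.5000; -2.5000 14.5000]
BᵀPA = [-1.8125 3.7500; 7.5000 -14.0000]
K = S⁻¹·BᵀPA = [-0.1430 0.3680; 0.4926 -0.9021]
A−BK = [0.1896 -0.4629; -0.9677 2.8131]
AᵀP(A−BK) = [0.6089 -1.3175; -1.3175 2.9911]
P' = Q + AᵀP(A−BK) = [3.1089 -1.0675; -1.0675 3.2411]
tr(P') = 6.3500

6.3500


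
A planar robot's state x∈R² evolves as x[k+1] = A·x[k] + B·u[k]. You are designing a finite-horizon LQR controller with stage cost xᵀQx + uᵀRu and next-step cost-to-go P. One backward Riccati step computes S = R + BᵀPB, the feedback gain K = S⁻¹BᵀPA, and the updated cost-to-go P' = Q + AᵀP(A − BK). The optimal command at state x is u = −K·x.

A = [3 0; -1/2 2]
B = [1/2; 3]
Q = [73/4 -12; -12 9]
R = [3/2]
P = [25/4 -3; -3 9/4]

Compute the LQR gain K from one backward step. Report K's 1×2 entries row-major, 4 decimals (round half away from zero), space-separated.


-1.4148 0.7336

BᵀP = [-5.8750 5.2500]
S = R + BᵀPB = [3/2] + [12.8125] = [14.3125]
BᵀPA = [-20.2500 10.5000]
K = S⁻¹·BᵀPA = [-1.4148 0.7336]
A−BK = [3.7074 -0.3668; 3.7445 -0.2009]
AᵀP(A−BK) = [37.1618 -5.3941; -5.3941 1.2969]
P' = Q + AᵀP(A−BK) = [55.4118 -17.3941; -17.3941 10.2969]
tr(P') = 65.7088


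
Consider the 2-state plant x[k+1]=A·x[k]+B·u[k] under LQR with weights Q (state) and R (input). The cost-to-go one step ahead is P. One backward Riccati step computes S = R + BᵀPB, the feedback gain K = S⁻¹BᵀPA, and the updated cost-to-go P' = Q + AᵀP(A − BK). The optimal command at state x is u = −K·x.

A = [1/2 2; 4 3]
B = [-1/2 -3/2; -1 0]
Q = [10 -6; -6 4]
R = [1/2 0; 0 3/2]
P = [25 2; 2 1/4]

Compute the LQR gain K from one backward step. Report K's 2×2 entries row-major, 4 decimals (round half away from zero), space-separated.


BᵀP = [-14.5000 -1.2500; -37.5000 -3.0000]
S = R + BᵀPB = [1/2 0; 0 3/2] + [8.5000 21.7500; 21.7500 56.2500] = [9.0000 21.7500; 21.7500 57.7500]
BᵀPA = [-12.2500 -32.7500; -30.7500 -84.0000]
K = S⁻¹·BᵀPA = [-0.8273 -1.3775; -0.2209 -0.9357]
A−BK = [-0.2450 -0.0924; 3.1727 1.6225]
AᵀP(A−BK) = [1.3233 1.3514; 1.3514 2.5341]
P' = Q + AᵀP(A−BK) = [11.3233 -4.6486; -4.6486 6.5341]
tr(P') = 17.8574

-0.8273 -1.3775 -0.2209 -0.9357


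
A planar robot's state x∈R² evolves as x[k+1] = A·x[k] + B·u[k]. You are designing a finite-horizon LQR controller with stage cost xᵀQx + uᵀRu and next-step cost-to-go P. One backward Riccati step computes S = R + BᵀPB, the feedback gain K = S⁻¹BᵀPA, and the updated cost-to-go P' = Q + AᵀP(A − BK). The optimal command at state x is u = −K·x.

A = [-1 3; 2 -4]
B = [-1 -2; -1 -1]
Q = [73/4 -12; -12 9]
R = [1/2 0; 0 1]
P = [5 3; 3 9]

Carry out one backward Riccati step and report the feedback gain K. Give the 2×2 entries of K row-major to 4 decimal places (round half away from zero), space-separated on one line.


-2.5455 5.4545 1.2922 -3.1364

BᵀP = [-8.0000 -12.0000; -13.0000 -15.0000]
S = R + BᵀPB = [1/2 0; 0 1] + [20.0000 28.0000; 28.0000 41.0000] = [20.5000 28.0000; 28.0000 42.0000]
BᵀPA = [-16.0000 24.0000; -17.0000 21.0000]
K = S⁻¹·BᵀPA = [-2.5455 5.4545; 1.2922 -3.1364]
A−BK = [-0.9610 2.1818; 0.7468 -1.6818]
AᵀP(A−BK) = [10.2403 -23.0455; -23.0455 51.9545]
P' = Q + AᵀP(A−BK) = [28.4903 -35.0455; -35.0455 60.9545]
tr(P') = 89.4448


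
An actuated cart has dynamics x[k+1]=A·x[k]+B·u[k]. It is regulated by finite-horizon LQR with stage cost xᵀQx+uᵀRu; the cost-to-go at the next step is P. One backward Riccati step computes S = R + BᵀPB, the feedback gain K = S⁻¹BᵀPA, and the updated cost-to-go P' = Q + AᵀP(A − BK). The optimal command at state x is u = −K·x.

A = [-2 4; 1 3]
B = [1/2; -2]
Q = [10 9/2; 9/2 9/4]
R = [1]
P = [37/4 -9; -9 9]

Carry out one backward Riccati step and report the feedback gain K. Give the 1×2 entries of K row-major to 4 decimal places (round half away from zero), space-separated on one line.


-1.1821 0.4013

BᵀP = [22.6250 -22.5000]
S = R + BᵀPB = [1] + [56.3125] = [57.3125]
BᵀPA = [-67.7500 23.0000]
K = S⁻¹·BᵀPA = [-1.1821 0.4013]
A−BK = [-1.4089 3.7993; -1.3642 3.8026]
AᵀP(A−BK) = [1.9117 -1.8113; -1.8113 3.7699]
P' = Q + AᵀP(A−BK) = [11.9117 2.6887; 2.6887 6.0199]
tr(P') = 17.9316


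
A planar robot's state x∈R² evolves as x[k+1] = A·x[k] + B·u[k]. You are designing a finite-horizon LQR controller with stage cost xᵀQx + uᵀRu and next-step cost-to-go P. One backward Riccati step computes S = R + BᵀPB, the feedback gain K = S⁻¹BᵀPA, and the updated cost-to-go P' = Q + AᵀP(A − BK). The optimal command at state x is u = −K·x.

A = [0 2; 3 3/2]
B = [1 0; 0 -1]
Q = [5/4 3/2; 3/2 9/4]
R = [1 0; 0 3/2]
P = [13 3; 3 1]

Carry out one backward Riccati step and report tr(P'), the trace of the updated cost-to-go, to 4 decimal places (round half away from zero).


11.3990

BᵀP = [13.0000 3.0000; -3.0000 -1.0000]
S = R + BᵀPB = [1 0; 0 3/2] + [13.0000 -3.0000; -3.0000 1.0000] = [14.0000 -3.0000; -3.0000 2.5000]
BᵀPA = [9.0000 30.5000; -3.0000 -7.5000]
K = S⁻¹·BᵀPA = [0.5192 2.0673; -0.5769 -0.5192]
A−BK = [-0.5192 -0.0673; 2.4231 0.9808]
AᵀP(A−BK) = [2.5962 2.3365; 2.3365 5.3029]
P' = Q + AᵀP(A−BK) = [3.8462 3.8365; 3.8365 7.5529]
tr(P') = 11.3990


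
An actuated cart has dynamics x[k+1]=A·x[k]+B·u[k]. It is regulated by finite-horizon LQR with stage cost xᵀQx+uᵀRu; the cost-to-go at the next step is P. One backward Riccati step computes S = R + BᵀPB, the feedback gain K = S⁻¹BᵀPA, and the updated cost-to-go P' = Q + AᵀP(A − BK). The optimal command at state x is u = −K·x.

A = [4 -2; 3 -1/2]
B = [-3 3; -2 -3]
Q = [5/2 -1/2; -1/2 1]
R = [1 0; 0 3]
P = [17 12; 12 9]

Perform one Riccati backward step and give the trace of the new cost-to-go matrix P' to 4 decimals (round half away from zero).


BᵀP = [-75.0000 -54.0000; 15.0000 9.0000]
S = R + BᵀPB = [1 0; 0 3] + [333.0000 -63.0000; -63.0000 18.0000] = [334.0000 -63.0000; -63.0000 21.0000]
BᵀPA = [-462.0000 177.0000; 87.0000 -34.5000]
K = S⁻¹·BᵀPA = [-1.3862 0.5069; -0.0158 -0.1222]
A−BK = [-0.1113 -0.1128; 0.1803 0.1473]
AᵀP(A−BK) = [1.9438 -0.6852; -0.6852 0.3145]
P' = Q + AᵀP(A−BK) = [4.4438 -1.1852; -1.1852 1.3145]
tr(P') = 5.7584

5.7584


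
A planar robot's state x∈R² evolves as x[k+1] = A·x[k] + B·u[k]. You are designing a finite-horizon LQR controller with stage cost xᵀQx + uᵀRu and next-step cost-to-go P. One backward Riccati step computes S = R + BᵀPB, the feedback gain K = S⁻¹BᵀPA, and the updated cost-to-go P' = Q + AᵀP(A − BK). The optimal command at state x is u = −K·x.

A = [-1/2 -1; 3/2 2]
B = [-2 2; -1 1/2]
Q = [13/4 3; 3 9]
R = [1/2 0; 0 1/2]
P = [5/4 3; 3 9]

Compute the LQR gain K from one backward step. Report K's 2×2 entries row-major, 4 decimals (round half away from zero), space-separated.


BᵀP = [-5.5000 -15.0000; 4.0000 10.5000]
S = R + BᵀPB = [1/2 0; 0 1/2] + [26.0000 -18.5000; -18.5000 13.2500] = [26.5000 -18.5000; -18.5000 13.7500]
BᵀPA = [-19.7500 -24.5000; 13.7500 17.0000]
K = S⁻¹·BᵀPA = [-0.7768 -1.0113; -0.0452 -0.1243]
A−BK = [-1.9633 -2.7740; 0.7458 1.0508]
AᵀP(A−BK) = [1.3415 1.8609; 1.8609 2.5862]
P' = Q + AᵀP(A−BK) = [4.5915 4.8609; 4.8609 11.5862]
tr(P') = 16.1776

-0.7768 -1.0113 -0.0452 -0.1243


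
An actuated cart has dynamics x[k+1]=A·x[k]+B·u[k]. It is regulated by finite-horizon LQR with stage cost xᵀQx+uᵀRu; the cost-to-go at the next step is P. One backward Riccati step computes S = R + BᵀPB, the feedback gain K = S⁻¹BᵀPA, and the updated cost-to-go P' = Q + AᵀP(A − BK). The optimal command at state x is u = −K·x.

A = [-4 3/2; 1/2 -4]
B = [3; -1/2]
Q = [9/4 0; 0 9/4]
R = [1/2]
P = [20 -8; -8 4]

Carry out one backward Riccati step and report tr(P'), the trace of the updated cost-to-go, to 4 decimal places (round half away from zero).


15.7311

BᵀP = [64.0000 -26.0000]
S = R + BᵀPB = [1/2] + [205.0000] = [205.5000]
BᵀPA = [-269.0000 200.0000]
K = S⁻¹·BᵀPA = [-1.3090 0.9732]
A−BK = [-0.0730 -1.4197; -0.1545 -3.5134]
AᵀP(A−BK) = [0.8783 -0.1995; -0.1995 10.3528]
P' = Q + AᵀP(A−BK) = [3.1283 -0.1995; -0.1995 12.6028]
tr(P') = 15.7311


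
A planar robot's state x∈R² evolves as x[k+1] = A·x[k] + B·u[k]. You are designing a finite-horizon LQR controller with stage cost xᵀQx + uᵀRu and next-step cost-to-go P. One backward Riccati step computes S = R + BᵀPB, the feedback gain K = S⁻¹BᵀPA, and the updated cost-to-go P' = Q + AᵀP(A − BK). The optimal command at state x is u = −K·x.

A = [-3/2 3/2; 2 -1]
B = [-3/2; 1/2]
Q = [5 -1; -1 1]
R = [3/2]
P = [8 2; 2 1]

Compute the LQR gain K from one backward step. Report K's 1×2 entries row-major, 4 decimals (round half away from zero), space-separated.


BᵀP = [-11.0000 -2.5000]
S = R + BᵀPB = [3/2] + [15.2500] = [16.7500]
BᵀPA = [11.5000 -14.0000]
K = S⁻¹·BᵀPA = [0.6866 -0.8358]
A−BK = [-0.4701 0.2463; 1.6567 -0.5821]
AᵀP(A−BK) = [2.1045 -1.3881; -1.3881 1.2985]
P' = Q + AᵀP(A−BK) = [7.1045 -2.3881; -2.3881 2.2985]
tr(P') = 9.4030

0.6866 -0.8358


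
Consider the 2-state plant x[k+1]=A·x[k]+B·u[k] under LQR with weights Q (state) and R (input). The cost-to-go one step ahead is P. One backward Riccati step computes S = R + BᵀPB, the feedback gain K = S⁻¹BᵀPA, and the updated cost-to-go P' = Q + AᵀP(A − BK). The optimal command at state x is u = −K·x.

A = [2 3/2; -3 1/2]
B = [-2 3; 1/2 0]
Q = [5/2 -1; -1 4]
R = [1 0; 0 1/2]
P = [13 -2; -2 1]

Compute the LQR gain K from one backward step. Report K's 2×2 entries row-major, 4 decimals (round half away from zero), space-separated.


-0.9359 0.0068 0.1718 0.4770

BᵀP = [-27.0000 4.5000; 39.0000 -6.0000]
S = R + BᵀPB = [1 0; 0 1/2] + [56.2500 -81.0000; -81.0000 117.0000] = [57.2500 -81.0000; -81.0000 117.5000]
BᵀPA = [-67.5000 -38.2500; 96.0000 55.5000]
K = S⁻¹·BᵀPA = [-0.9359 0.0068; 0.1718 0.4770]
A−BK = [-0.3873 0.0825; -2.5320 0.4966]
AᵀP(A−BK) = [5.3293 -0.8357; -0.8357 0.2850]
P' = Q + AᵀP(A−BK) = [7.8293 -1.8357; -1.8357 4.2850]
tr(P') = 12.1144


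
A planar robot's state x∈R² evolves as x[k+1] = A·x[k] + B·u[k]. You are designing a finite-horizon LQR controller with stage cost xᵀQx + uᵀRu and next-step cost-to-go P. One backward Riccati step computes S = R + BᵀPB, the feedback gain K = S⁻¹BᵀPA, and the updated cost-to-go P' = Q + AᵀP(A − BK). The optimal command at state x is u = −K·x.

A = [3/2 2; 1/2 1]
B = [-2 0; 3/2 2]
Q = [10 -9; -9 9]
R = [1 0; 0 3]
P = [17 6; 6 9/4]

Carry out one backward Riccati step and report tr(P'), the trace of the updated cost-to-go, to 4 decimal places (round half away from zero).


23.5386

BᵀP = [-25.0000 -8.6250; 12.0000 4.5000]
S = R + BᵀPB = [1 0; 0 3] + [37.0625 -17.2500; -17.2500 9.0000] = [38.0625 -17.2500; -17.2500 12.0000]
BᵀPA = [-41.8125 -58.6250; 20.2500 28.5000]
K = S⁻¹·BᵀPA = [-0.9576 -1.3310; 0.3110 0.4617]
A−BK = [-0.4152 -0.6620; 1.3145 2.0730]
AᵀP(A−BK) = [1.4761 2.1237; 2.1237 3.0624]
P' = Q + AᵀP(A−BK) = [11.4761 -6.8763; -6.8763 12.0624]
tr(P') = 23.5386


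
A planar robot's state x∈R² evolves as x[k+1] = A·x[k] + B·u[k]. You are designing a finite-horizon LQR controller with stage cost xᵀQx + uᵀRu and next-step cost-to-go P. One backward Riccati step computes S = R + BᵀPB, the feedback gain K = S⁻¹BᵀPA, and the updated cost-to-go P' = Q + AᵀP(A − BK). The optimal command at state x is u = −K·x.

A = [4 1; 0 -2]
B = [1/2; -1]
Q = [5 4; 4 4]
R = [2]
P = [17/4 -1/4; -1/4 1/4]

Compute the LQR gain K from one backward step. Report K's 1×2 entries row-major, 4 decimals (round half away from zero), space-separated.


2.6667 0.8772

BᵀP = [2.3750 -0.3750]
S = R + BᵀPB = [2] + [1.5625] = [3.5625]
BᵀPA = [9.5000 3.1250]
K = S⁻¹·BᵀPA = [2.6667 0.8772]
A−BK = [2.6667 0.5614; 2.6667 -1.1228]
AᵀP(A−BK) = [42.6667 10.6667; 10.6667 3.5088]
P' = Q + AᵀP(A−BK) = [47.6667 14.6667; 14.6667 7.5088]
tr(P') = 55.1754


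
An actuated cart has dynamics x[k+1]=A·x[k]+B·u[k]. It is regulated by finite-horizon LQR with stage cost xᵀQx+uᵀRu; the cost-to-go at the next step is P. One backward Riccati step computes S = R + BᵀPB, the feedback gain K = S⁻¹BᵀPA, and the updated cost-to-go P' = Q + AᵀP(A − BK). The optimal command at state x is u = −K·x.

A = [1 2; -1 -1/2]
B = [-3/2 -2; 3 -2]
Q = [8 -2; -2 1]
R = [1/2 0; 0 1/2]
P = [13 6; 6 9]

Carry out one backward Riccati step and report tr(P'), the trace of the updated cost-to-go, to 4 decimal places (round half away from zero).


BᵀP = [-1.5000 18.0000; -38.0000 -30.0000]
S = R + BᵀPB = [1/2 0; 0 1/2] + [56.2500 -33.0000; -33.0000 136.0000] = [56.7500 -33.0000; -33.0000 136.5000]
BᵀPA = [-19.5000 -12.0000; -8.0000 -61.0000]
K = S⁻¹·BᵀPA = [-0.4395 -0.5484; -0.1649 -0.5795]
A−BK = [0.0111 0.0184; -0.0113 -0.0137]
AᵀP(A−BK) = [0.1114 0.1702; 0.1702 0.3213]
P' = Q + AᵀP(A−BK) = [8.1114 -1.8298; -1.8298 1.3213]
tr(P') = 9.4327

9.4327


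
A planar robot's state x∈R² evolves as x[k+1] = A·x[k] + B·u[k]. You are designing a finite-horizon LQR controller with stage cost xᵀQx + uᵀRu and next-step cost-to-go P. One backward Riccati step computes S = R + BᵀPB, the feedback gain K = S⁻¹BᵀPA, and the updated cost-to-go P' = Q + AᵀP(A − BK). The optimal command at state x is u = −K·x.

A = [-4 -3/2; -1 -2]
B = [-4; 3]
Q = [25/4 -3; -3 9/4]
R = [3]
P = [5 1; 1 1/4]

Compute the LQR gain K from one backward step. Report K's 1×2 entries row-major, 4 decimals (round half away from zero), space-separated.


BᵀP = [-17.0000 -3.2500]
S = R + BᵀPB = [3] + [58.2500] = [61.2500]
BᵀPA = [71.2500 32.0000]
K = S⁻¹·BᵀPA = [1.1633 0.5224]
A−BK = [0.6531 0.5898; -4.4898 -3.5673]
AᵀP(A−BK) = [5.3673 2.7755; 2.7755 1.5316]
P' = Q + AᵀP(A−BK) = [11.6173 -0.2245; -0.2245 3.7816]
tr(P') = 15.3990

1.1633 0.5224


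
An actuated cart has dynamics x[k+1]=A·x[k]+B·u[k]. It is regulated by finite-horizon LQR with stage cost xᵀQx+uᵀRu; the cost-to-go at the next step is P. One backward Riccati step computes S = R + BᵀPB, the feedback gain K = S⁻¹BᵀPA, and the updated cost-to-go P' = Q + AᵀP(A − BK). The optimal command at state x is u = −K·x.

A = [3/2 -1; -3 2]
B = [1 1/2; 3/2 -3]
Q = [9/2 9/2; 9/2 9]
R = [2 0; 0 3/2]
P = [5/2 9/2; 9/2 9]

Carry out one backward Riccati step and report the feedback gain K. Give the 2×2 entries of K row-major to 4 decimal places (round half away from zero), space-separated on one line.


-0.1548 0.1032 0.6927 -0.4618

BᵀP = [9.2500 18.0000; -12.2500 -24.7500]
S = R + BᵀPB = [2 0; 0 3/2] + [36.2500 -49.3750; -49.3750 68.1250] = [38.2500 -49.3750; -49.3750 69.6250]
BᵀPA = [-40.1250 26.7500; 55.8750 -37.2500]
K = S⁻¹·BᵀPA = [-0.1548 0.1032; 0.6927 -0.4618]
A−BK = [1.3085 -0.8723; -0.6896 0.4597]
AᵀP(A−BK) = [1.2070 -0.8047; -0.8047 0.5365]
P' = Q + AᵀP(A−BK) = [5.7070 3.6953; 3.6953 9.5365]
tr(P') = 15.2435


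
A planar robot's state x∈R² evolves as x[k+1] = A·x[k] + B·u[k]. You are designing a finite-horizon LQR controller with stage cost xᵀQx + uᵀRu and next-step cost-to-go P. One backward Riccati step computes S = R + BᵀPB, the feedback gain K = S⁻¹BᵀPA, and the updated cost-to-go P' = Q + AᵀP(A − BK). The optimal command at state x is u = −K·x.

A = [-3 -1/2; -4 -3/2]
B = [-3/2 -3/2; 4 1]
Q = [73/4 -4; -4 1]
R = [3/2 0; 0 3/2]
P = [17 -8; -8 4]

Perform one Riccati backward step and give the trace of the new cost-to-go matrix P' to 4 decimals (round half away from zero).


24.7559

BᵀP = [-57.5000 28.0000; -33.5000 16.0000]
S = R + BᵀPB = [3/2 0; 0 3/2] + [198.2500 114.2500; 114.2500 66.2500] = [199.7500 114.2500; 114.2500 67.7500]
BᵀPA = [60.5000 -13.2500; 36.5000 -7.2500]
K = S⁻¹·BᵀPA = [-0.1484 -0.1445; 0.7891 0.1367]
A−BK = [-2.0391 -0.5117; -4.1953 -1.0586]
AᵀP(A−BK) = [5.1797 1.2539; 1.2539 0.3262]
P' = Q + AᵀP(A−BK) = [23.4297 -2.7461; -2.7461 1.3262]
tr(P') = 24.7559


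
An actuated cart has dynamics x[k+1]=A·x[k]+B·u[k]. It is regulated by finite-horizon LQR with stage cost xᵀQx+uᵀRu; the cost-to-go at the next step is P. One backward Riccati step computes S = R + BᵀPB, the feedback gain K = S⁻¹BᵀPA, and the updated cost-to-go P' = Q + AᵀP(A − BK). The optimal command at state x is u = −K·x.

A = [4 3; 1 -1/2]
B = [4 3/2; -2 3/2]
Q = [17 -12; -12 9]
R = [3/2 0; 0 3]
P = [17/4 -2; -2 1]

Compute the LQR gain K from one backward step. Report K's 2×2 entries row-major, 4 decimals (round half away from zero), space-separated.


BᵀP = [21.0000 -10.0000; 3.3750 -1.5000]
S = R + BᵀPB = [3/2 0; 0 3] + [104.0000 16.5000; 16.5000 2.8125] = [105.5000 16.5000; 16.5000 5.8125]
BᵀPA = [74.0000 68.0000; 12.0000 10.8750]
K = S⁻¹·BᵀPA = [0.6808 0.6329; 0.1320 0.0742]
A−BK = [1.0789 0.3569; 2.1636 0.6545]
AᵀP(A−BK) = [1.0385 0.7717; 0.7717 0.6528]
P' = Q + AᵀP(A−BK) = [18.0385 -11.2283; -11.2283 9.6528]
tr(P') = 27.6913

0.6808 0.6329 0.1320 0.0742


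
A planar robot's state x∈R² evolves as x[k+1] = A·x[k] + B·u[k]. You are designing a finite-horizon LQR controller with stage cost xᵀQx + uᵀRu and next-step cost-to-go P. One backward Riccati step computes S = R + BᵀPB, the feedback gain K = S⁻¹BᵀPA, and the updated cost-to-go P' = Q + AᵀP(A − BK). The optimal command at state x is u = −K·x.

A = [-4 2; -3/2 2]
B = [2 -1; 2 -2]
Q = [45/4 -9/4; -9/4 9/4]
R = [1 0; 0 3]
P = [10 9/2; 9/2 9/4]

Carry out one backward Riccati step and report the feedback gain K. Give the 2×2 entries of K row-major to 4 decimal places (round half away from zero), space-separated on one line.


BᵀP = [29.0000 13.5000; -19.0000 -9.0000]
S = R + BᵀPB = [1 0; 0 3] + [85.0000 -56.0000; -56.0000 37.0000] = [86.0000 -56.0000; -56.0000 40.0000]
BᵀPA = [-136.2500 85.0000; 89.5000 -56.0000]
K = S⁻¹·BᵀPA = [-1.4408 0.8684; 0.2204 -0.1842]
A−BK = [-0.8980 0.0789; 1.8224 -0.1053]
AᵀP(A−BK) = [3.0296 -1.4408; -1.4408 0.8684]
P' = Q + AᵀP(A−BK) = [14.2796 -3.6908; -3.6908 3.1184]
tr(P') = 17.3980

-1.4408 0.8684 0.2204 -0.1842


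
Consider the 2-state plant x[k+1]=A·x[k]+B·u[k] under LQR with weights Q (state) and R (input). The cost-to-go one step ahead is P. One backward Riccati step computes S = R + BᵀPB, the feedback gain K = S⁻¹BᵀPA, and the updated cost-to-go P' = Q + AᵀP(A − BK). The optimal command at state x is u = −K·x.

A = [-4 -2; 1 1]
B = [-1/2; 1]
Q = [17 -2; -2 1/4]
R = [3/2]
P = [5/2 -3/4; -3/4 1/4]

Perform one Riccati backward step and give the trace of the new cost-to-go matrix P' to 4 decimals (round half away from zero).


BᵀP = [-2.0000 0.6250]
S = R + BᵀPB = [3/2] + [1.6250] = [3.1250]
BᵀPA = [8.6250 4.6250]
K = S⁻¹·BᵀPA = [2.7600 1.4800]
A−BK = [-2.6200 -1.2600; -1.7600 -0.4800]
AᵀP(A−BK) = [22.4450 11.9850; 11.9850 6.4050]
P' = Q + AᵀP(A−BK) = [39.4450 9.9850; 9.9850 6.6550]
tr(P') = 46.1000

46.1000


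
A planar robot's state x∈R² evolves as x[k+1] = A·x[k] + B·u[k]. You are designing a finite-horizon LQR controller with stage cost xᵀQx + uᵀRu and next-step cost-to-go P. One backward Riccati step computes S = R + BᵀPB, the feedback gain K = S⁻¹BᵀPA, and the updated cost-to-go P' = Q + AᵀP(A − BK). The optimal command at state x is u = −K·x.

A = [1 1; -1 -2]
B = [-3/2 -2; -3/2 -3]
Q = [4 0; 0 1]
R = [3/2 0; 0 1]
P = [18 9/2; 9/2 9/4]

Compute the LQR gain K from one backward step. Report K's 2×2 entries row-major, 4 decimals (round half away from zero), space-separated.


BᵀP = [-33.7500 -10.1250; -49.5000 -15.7500]
S = R + BᵀPB = [3/2 0; 0 1] + [65.8125 97.8750; 97.8750 146.2500] = [67.3125 97.8750; 97.8750 147.2500]
BᵀPA = [-23.6250 -13.5000; -33.7500 -18.0000]
K = S⁻¹·BᵀPA = [-0.5282 -0.6806; 0.1219 0.3301]
A−BK = [0.4515 0.6394; -1.4266 -2.0305]
AᵀP(A−BK) = [2.8849 4.0632; 4.0632 5.7545]
P' = Q + AᵀP(A−BK) = [6.8849 4.0632; 4.0632 6.7545]
tr(P') = 13.6394

-0.5282 -0.6806 0.1219 0.3301


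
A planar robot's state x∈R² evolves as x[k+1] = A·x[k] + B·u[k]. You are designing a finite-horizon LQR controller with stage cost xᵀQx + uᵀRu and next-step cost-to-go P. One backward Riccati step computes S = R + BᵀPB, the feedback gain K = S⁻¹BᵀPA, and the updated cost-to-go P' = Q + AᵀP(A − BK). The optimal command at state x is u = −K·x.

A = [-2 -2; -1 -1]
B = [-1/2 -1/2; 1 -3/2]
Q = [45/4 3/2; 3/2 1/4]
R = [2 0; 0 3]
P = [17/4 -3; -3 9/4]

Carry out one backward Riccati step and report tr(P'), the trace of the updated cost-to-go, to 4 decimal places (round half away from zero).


15.7027

BᵀP = [-5.1250 3.7500; 2.3750 -1.8750]
S = R + BᵀPB = [2 0; 0 3] + [6.3125 -3.0625; -3.0625 1.6250] = [8.3125 -3.0625; -3.0625 4.6250]
BᵀPA = [6.5000 6.5000; -2.8750 -2.8750]
K = S⁻¹·BᵀPA = [0.7314 0.7314; -0.1373 -0.1373]
A−BK = [-1.7030 -1.7030; -1.9374 -1.9374]
AᵀP(A−BK) = [2.1013 2.1013; 2.1013 2.1013]
P' = Q + AᵀP(A−BK) = [13.3513 3.6013; 3.6013 2.3513]
tr(P') = 15.7027


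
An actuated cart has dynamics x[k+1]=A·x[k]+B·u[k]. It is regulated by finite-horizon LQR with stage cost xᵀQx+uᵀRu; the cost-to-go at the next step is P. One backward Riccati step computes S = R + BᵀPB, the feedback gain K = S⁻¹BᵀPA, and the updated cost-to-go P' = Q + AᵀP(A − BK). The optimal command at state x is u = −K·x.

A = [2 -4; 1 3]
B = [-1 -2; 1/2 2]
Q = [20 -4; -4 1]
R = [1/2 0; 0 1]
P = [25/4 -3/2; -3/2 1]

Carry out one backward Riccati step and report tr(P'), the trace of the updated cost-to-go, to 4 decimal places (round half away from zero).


BᵀP = [-7.0000 2.0000; -15.5000 5.0000]
S = R + BᵀPB = [1/2 0; 0 1] + [8.0000 18.0000; 18.0000 41.0000] = [8.5000 18.0000; 18.0000 42.0000]
BᵀPA = [-12.0000 34.0000; -26.0000 77.0000]
K = S⁻¹·BᵀPA = [-1.0909 1.2727; -0.1515 1.2879]
A−BK = [0.6061 -0.1515; 1.8485 -0.2121]
AᵀP(A−BK) = [2.9697 -1.2424; -1.2424 2.5606]
P' = Q + AᵀP(A−BK) = [22.9697 -5.2424; -5.2424 3.5606]
tr(P') = 26.5303

26.5303


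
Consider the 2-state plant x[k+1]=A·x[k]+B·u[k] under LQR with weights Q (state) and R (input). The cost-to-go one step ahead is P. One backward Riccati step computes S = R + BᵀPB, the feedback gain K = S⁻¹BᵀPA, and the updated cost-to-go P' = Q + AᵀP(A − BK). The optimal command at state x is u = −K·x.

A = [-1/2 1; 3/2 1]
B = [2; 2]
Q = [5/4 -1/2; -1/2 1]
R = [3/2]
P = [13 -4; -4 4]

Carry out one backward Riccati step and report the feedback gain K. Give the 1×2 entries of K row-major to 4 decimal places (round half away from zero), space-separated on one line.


-0.2400 0.4800

BᵀP = [18.0000 0.0000]
S = R + BᵀPB = [3/2] + [36.0000] = [37.5000]
BᵀPA = [-9.0000 18.0000]
K = S⁻¹·BᵀPA = [-0.2400 0.4800]
A−BK = [-0.0200 0.0400; 1.9800 0.0400]
AᵀP(A−BK) = [16.0900 -0.1800; -0.1800 0.3600]
P' = Q + AᵀP(A−BK) = [17.3400 -0.6800; -0.6800 1.3600]
tr(P') = 18.7000


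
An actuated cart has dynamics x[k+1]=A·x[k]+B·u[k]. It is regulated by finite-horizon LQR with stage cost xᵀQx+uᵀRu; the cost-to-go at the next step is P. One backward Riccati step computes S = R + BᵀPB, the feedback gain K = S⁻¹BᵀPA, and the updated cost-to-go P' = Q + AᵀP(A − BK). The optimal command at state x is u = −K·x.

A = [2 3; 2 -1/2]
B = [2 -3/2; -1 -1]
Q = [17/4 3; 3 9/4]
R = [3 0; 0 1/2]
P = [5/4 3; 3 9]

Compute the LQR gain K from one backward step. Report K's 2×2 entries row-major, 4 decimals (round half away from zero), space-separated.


-0.1230 0.3193 -1.7027 -0.4257

BᵀP = [-0.5000 -3.0000; -4.8750 -13.5000]
S = R + BᵀPB = [3 0; 0 1/2] + [2.0000 3.7500; 3.7500 20.8125] = [5.0000 3.7500; 3.7500 21.3125]
BᵀPA = [-7.0000 0.0000; -36.7500 -7.8750]
K = S⁻¹·BᵀPA = [-0.1230 0.3193; -1.7027 -0.4257]
A−BK = [-0.3081 1.7230; 0.1743 -0.6064]
AᵀP(A−BK) = [1.5649 0.0912; 0.0912 1.1478]
P' = Q + AᵀP(A−BK) = [5.8149 3.0912; 3.0912 3.3978]
tr(P') = 9.2127


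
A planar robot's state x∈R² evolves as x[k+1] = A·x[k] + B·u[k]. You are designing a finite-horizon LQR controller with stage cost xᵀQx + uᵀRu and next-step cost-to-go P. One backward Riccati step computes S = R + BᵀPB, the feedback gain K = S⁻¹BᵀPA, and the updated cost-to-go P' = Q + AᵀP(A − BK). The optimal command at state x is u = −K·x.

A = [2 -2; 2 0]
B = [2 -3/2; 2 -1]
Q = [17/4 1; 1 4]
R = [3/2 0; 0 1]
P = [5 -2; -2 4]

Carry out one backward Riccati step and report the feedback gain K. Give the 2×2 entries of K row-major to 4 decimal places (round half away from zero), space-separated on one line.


BᵀP = [6.0000 4.0000; -5.5000 -1.0000]
S = R + BᵀPB = [3/2 0; 0 1] + [20.0000 -13.0000; -13.0000 9.2500] = [21.5000 -13.0000; -13.0000 10.2500]
BᵀPA = [20.0000 -12.0000; -13.0000 11.0000]
K = S⁻¹·BᵀPA = [0.7007 0.3893; -0.3796 1.5669]
A−BK = [0.0292 -0.4282; 0.2190 0.7883]
AᵀP(A−BK) = [1.0511 0.5839; 0.5839 7.4355]
P' = Q + AᵀP(A−BK) = [5.3011 1.5839; 1.5839 11.4355]
tr(P') = 16.7366

0.7007 0.3893 -0.3796 1.5669


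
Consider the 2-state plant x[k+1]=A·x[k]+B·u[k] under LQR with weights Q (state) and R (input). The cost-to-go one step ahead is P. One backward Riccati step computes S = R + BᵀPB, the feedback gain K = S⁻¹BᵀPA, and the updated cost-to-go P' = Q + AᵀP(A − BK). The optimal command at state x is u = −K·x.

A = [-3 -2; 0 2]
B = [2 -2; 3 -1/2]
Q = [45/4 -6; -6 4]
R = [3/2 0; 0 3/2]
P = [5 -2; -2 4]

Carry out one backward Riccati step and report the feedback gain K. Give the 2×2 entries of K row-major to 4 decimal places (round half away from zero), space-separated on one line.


0.2144 0.8660 1.5985 1.7509

BᵀP = [4.0000 8.0000; -9.0000 2.0000]
S = R + BᵀPB = [3/2 0; 0 3/2] + [32.0000 -12.0000; -12.0000 17.0000] = [33.5000 -12.0000; -12.0000 18.5000]
BᵀPA = [-12.0000 8.0000; 27.0000 22.0000]
K = S⁻¹·BᵀPA = [0.2144 0.8660; 1.5985 1.7509]
A−BK = [-0.2317 -0.2302; 0.1561 0.2775]
AᵀP(A−BK) = [4.4125 5.1172; 5.1172 6.5518]
P' = Q + AᵀP(A−BK) = [15.6625 -0.8828; -0.8828 10.5518]
tr(P') = 26.2143


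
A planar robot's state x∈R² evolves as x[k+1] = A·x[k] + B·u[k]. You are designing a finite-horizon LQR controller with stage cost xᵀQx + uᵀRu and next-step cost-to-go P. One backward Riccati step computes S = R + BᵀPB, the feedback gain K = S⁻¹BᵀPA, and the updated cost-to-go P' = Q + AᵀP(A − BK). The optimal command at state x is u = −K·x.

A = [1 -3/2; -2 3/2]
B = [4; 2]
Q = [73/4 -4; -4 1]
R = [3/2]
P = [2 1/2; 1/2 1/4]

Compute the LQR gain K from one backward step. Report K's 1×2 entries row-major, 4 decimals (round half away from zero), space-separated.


BᵀP = [9.0000 2.5000]
S = R + BᵀPB = [3/2] + [41.0000] = [42.5000]
BᵀPA = [4.0000 -9.7500]
K = S⁻¹·BᵀPA = [0.0941 -0.2294]
A−BK = [0.6235 -0.5824; -2.1882 1.9588]
AᵀP(A−BK) = [0.6235 -0.5824; -0.5824 0.5757]
P' = Q + AᵀP(A−BK) = [18.8735 -4.5824; -4.5824 1.5757]
tr(P') = 20.4493

0.0941 -0.2294


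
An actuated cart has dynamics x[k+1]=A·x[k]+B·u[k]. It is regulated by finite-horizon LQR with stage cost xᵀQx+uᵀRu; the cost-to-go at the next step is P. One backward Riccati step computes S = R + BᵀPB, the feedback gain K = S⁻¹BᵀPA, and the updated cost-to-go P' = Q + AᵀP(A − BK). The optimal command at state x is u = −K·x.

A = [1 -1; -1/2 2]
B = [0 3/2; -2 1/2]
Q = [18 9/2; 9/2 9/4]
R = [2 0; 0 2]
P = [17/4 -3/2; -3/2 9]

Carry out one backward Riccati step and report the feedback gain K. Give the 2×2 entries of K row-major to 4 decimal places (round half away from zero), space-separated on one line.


BᵀP = [3.0000 -18.0000; 5.6250 2.2500]
S = R + BᵀPB = [2 0; 0 2] + [36.0000 -4.5000; -4.5000 9.5625] = [38.0000 -4.5000; -4.5000 11.5625]
BᵀPA = [12.0000 -39.0000; 4.5000 -1.1250]
K = S⁻¹·BᵀPA = [0.3794 -1.0880; 0.5368 -0.5207]
A−BK = [0.1948 -0.2189; -0.0097 0.0844]
AᵀP(A−BK) = [1.0319 -1.6010; -1.6010 3.2329]
P' = Q + AᵀP(A−BK) = [19.0319 2.8990; 2.8990 5.4829]
tr(P') = 24.5148

0.3794 -1.0880 0.5368 -0.5207


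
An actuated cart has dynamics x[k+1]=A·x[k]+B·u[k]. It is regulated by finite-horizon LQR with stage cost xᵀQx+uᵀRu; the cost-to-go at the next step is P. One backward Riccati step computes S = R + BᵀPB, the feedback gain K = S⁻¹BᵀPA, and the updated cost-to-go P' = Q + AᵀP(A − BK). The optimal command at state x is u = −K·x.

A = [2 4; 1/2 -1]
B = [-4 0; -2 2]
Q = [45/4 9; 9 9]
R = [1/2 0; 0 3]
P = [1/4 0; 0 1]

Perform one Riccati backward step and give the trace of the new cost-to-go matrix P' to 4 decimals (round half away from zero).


23.2471

BᵀP = [-1.0000 -2.0000; 0.0000 2.0000]
S = R + BᵀPB = [1/2 0; 0 3] + [8.0000 -4.0000; -4.0000 4.0000] = [8.5000 -4.0000; -4.0000 7.0000]
BᵀPA = [-3.0000 -2.0000; 1.0000 -2.0000]
K = S⁻¹·BᵀPA = [-0.3908 -0.5057; -0.0805 -0.5747]
A−BK = [0.4368 1.9770; -0.1207 -0.8621]
AᵀP(A−BK) = [0.1580 0.5575; 0.5575 2.8391]
P' = Q + AᵀP(A−BK) = [11.4080 9.5575; 9.5575 11.8391]
tr(P') = 23.2471


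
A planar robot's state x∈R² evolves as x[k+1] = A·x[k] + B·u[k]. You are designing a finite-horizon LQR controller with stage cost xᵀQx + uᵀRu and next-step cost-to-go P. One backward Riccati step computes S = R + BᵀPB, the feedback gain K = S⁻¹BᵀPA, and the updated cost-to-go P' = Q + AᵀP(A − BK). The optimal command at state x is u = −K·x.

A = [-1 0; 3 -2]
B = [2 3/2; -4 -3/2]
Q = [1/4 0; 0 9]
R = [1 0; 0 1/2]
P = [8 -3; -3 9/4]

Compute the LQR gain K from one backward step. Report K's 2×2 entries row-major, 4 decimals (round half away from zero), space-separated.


BᵀP = [28.0000 -15.0000; 16.5000 -7.8750]
S = R + BᵀPB = [1 0; 0 1/2] + [116.0000 64.5000; 64.5000 36.5625] = [117.0000 64.5000; 64.5000 37.0625]
BᵀPA = [-73.0000 30.0000; -40.1250 15.7500]
K = S⁻¹·BᵀPA = [-0.6674 0.5453; 0.0788 -0.5240]
A−BK = [0.2165 -0.3046; 0.4487 -0.6049]
AᵀP(A−BK) = [0.6936 -0.7199; -0.7199 0.8946]
P' = Q + AᵀP(A−BK) = [0.9436 -0.7199; -0.7199 9.8946]
tr(P') = 10.8382

-0.6674 0.5453 0.0788 -0.5240
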